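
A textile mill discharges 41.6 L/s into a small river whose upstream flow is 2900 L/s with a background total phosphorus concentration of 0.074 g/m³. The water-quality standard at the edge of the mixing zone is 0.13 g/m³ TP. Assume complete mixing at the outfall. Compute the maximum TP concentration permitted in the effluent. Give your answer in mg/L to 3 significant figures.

4.03 mg/L

41.6 L/s = 0.0416 m³/s.
2900 L/s = 2.9 m³/s.
Mass balance: 0.13·2.942 = 0.0416·Cₑ + 2.9·0.074.
Cₑ = (0.3824 − 0.2146) / 0.0416 = 4.034 mg/L.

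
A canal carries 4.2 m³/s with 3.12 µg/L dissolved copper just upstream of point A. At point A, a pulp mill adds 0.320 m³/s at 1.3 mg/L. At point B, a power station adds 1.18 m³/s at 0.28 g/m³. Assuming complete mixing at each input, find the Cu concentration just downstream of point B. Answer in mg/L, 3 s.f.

3.12 µg/L = 0.00312 mg/L.
After input A: C = (4.2·0.00312 + 0.32·1.3) / 4.52 = 0.09493 mg/L.
After input B: C = (4.52·0.09493 + 1.18·0.28) / 5.7 = 0.1332 mg/L.

0.133 mg/L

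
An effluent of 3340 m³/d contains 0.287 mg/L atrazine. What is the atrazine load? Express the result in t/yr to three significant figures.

0.350 t/yr

3340 m³/d = 0.03866 m³/s.
Mass flux = Q·C = 0.03866 m³/s × 0.287 g/m³ = 0.01109 g/s.
= 0.01109 g/s × 31.56 = 0.3501 t/yr.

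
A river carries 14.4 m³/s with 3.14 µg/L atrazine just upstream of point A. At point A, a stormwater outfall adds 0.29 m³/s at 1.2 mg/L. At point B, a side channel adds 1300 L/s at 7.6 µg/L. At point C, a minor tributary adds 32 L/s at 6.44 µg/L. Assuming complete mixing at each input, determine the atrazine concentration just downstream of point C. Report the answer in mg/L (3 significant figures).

0.0252 mg/L

3.14 µg/L = 0.00314 mg/L.
After input A: C = (14.4·0.00314 + 0.29·1.2) / 14.69 = 0.02677 mg/L.
1300 L/s = 1.3 m³/s.
7.6 µg/L = 0.0076 mg/L.
After input B: C = (14.69·0.02677 + 1.3·0.0076) / 15.99 = 0.02521 mg/L.
32 L/s = 0.032 m³/s.
6.44 µg/L = 0.00644 mg/L.
After input C: C = (15.99·0.02521 + 0.032·0.00644) / 16.02 = 0.02517 mg/L.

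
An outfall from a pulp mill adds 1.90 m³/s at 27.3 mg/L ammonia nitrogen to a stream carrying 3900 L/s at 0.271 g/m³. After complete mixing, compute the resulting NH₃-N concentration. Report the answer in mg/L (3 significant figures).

3900 L/s = 3.9 m³/s.
Conservation of mass across the mixing zone: C = (1.9·27.3 + 3.9·0.271) / (1.9 + 3.9) = 52.93/5.8 = 9.125 mg/L.

9.13 mg/L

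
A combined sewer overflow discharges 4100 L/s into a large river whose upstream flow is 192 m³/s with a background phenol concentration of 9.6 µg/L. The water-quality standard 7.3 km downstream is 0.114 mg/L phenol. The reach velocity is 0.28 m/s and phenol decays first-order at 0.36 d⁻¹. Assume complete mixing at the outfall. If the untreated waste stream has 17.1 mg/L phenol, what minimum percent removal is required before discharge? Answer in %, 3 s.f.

4100 L/s = 4.1 m³/s.
9.6 µg/L = 0.0096 mg/L.
Travel time to the compliance point: t = 7300/0.28 = 2.607e+04 s = 0.3018 d; decay factor exp(−0.36·0.3018) = 0.8971.
So the concentration just after mixing may be at most 0.114/0.8971 = 0.1271 mg/L.
Mass balance: 0.1271·196.1 = 4.1·Cₑ + 192·0.0096.
Cₑ = (24.92 − 1.843) / 4.1 = 5.629 mg/L.
Required removal = 1 − 5.629/17.1 = 67.08 %.

67.1 %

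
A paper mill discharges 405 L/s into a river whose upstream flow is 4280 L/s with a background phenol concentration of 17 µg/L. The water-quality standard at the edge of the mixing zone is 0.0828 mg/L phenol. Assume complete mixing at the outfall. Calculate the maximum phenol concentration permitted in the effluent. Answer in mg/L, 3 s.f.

0.778 mg/L

405 L/s = 0.405 m³/s.
4280 L/s = 4.28 m³/s.
17 µg/L = 0.017 mg/L.
Mass balance: 0.0828·4.685 = 0.405·Cₑ + 4.28·0.017.
Cₑ = (0.3879 − 0.07276) / 0.405 = 0.7782 mg/L.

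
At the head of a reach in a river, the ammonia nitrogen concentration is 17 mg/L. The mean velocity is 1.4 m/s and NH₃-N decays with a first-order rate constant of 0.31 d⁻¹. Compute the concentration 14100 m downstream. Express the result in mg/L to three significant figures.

16.4 mg/L

Travel time t = 14100 m / 1.4 m/s = 1.41e+04/1.4 = 1.007e+04 s = 0.1166 d.
First-order decay: C = 17·exp(−0.31·0.1166) = 17·0.9645 = 16.4 mg/L.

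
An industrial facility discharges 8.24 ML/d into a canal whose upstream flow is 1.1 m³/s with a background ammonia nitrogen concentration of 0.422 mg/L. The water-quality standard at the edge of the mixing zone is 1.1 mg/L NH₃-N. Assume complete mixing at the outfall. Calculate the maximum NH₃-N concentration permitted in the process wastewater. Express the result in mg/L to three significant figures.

8.92 mg/L

8.24 ML/d = 0.09537 m³/s.
Mass balance: 1.1·1.195 = 0.09537·Cₑ + 1.1·0.422.
Cₑ = (1.315 − 0.4642) / 0.09537 = 8.92 mg/L.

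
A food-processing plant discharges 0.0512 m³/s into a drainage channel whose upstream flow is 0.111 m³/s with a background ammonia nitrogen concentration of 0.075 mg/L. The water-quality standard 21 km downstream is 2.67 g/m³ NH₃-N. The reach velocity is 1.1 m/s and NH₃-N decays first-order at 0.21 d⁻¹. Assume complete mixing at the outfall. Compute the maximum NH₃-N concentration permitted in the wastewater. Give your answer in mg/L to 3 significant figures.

Travel time to the compliance point: t = 2.1e+04/1.1 = 1.909e+04 s = 0.221 d; decay factor exp(−0.21·0.221) = 0.9547.
So the concentration just after mixing may be at most 2.67/0.9547 = 2.797 mg/L.
Mass balance: 2.797·0.1622 = 0.0512·Cₑ + 0.111·0.075.
Cₑ = (0.4536 − 0.008325) / 0.0512 = 8.698 mg/L.

8.70 mg/L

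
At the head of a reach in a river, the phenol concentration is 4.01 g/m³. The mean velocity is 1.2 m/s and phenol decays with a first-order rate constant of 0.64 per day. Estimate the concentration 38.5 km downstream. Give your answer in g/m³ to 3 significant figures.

3.16 g/m³

Travel time t = 38.5 km / 1.2 m/s = 3.85e+04/1.2 = 3.208e+04 s = 0.3713 d.
First-order decay: C = 4.01·exp(−0.64·0.3713) = 4.01·0.7885 = 3.162 g/m³.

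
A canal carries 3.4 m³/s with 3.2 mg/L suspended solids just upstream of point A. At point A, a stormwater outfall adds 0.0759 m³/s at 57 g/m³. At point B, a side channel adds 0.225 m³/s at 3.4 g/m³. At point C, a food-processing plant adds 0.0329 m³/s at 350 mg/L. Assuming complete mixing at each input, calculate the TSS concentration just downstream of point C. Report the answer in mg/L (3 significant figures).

After input A: C = (3.4·3.2 + 0.0759·57) / 3.476 = 4.375 mg/L.
After input B: C = (3.476·4.375 + 0.225·3.4) / 3.701 = 4.316 mg/L.
After input C: C = (3.701·4.316 + 0.0329·350) / 3.734 = 7.361 mg/L.

7.36 mg/L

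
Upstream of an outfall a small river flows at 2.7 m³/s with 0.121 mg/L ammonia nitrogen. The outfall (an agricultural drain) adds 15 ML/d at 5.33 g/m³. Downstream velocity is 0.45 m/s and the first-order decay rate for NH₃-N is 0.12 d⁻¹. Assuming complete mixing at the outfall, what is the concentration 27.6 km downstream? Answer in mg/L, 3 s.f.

0.400 mg/L

15 ML/d = 0.1736 m³/s.
After complete mixing, C₀ = (0.1736·5.33 + 2.7·0.121) / 2.874 = 0.4357 mg/L.
Travel time t = 2.76e+04 m / 0.45 m/s = 6.133e+04 s = 0.7099 d.
C = 0.4357·exp(−0.12·0.7099) = 0.4357·0.9183 = 0.4001 mg/L.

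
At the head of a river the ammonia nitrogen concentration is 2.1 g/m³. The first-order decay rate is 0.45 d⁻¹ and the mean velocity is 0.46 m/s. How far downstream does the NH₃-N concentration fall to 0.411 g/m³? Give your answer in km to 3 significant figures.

From C = C₀·e^(−kt), t = ln(C₀/C)/k = ln(2.1/0.411)/0.45 = 1.631/0.45 = 3.625 d.
Distance = v·t = 0.46 m/s × 3.132e+05 s = 1.441e+05 m = 144.1 km.

144 km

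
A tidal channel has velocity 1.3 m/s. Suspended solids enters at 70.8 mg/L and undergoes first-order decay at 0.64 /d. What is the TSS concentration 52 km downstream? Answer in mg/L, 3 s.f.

52.6 mg/L

Travel time t = 52 km / 1.3 m/s = 5.2e+04/1.3 = 4e+04 s = 0.463 d.
First-order decay: C = 70.8·exp(−0.64·0.463) = 70.8·0.7436 = 52.64 mg/L.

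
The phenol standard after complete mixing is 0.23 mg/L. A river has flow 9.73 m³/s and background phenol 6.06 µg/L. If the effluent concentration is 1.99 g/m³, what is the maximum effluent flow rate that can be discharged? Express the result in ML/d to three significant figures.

6.06 µg/L = 0.00606 mg/L.
Mass balance at complete mixing: C_std·(Q_w + Q_r) = Q_w·C_e + Q_r·C_b.
Rearranging, Q_w = Q_r·(C_std − C_b)/(C_e − C_std) = 9.73·(0.23 − 0.00606) / (1.99 − 0.23) = 1.238 m³/s.
= 107 ML/d.

107 ML/d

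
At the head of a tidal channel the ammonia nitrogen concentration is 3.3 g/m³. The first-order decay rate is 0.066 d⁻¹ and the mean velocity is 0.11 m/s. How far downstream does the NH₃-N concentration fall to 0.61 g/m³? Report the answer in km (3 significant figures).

243 km

From C = C₀·e^(−kt), t = ln(C₀/C)/k = ln(3.3/0.61)/0.066 = 1.688/0.066 = 25.58 d.
Distance = v·t = 0.11 m/s × 2.21e+06 s = 2.431e+05 m = 243.1 km.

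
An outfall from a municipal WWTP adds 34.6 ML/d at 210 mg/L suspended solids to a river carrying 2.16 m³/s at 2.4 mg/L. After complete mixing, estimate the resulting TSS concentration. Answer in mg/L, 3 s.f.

34.9 mg/L

34.6 ML/d = 0.4005 m³/s.
Conservation of mass across the mixing zone: C = (0.4005·210 + 2.16·2.4) / (0.4005 + 2.16) = 89.28/2.56 = 34.87 mg/L.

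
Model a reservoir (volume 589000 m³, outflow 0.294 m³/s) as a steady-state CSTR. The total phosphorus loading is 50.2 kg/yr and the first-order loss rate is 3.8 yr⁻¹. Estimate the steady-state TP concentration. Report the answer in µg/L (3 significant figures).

4.36 µg/L

Outflow Q = 0.294 m³/s × 3.156e+07 s/yr = 9.278e+06 m³/yr.
Steady-state CSTR mass balance: W = Q·C + k·V·C, so C = W/(Q + kV).
Q + kV = 9.278e+06 + 3.8·589000 = 1.152e+07 m³/yr.
C = 50.2/1.152e+07 = 4.359e-06 kg/m³ = 0.004359 mg/L = 4.359 µg/L.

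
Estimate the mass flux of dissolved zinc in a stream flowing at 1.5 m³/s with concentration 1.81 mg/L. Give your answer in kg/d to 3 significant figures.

Mass flux = Q·C = 1.5 m³/s × 1.81 g/m³ = 2.715 g/s.
= 2.715 g/s × 86.4 = 234.6 kg/d.

235 kg/d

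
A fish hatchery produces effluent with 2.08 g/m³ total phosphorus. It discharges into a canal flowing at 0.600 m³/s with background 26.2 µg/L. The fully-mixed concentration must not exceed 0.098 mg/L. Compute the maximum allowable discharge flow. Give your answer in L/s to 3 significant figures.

26.2 µg/L = 0.0262 mg/L.
Mass balance at complete mixing: C_std·(Q_w + Q_r) = Q_w·C_e + Q_r·C_b.
Rearranging, Q_w = Q_r·(C_std − C_b)/(C_e − C_std) = 0.600·(0.098 − 0.0262) / (2.08 − 0.098) = 0.02174 m³/s.
= 21.74 L/s.

21.7 L/s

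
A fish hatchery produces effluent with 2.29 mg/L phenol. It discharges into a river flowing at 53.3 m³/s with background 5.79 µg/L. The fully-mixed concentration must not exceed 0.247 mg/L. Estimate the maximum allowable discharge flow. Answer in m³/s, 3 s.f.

5.79 µg/L = 0.00579 mg/L.
Mass balance at complete mixing: C_std·(Q_w + Q_r) = Q_w·C_e + Q_r·C_b.
Rearranging, Q_w = Q_r·(C_std − C_b)/(C_e − C_std) = 53.3·(0.247 − 0.00579) / (2.29 − 0.247) = 6.293 m³/s.

6.29 m³/s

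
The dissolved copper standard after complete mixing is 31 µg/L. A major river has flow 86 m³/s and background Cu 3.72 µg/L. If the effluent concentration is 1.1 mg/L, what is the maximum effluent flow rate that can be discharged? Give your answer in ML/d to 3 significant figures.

190 ML/d

3.72 µg/L = 0.00372 mg/L.
31 µg/L = 0.031 mg/L.
Mass balance at complete mixing: C_std·(Q_w + Q_r) = Q_w·C_e + Q_r·C_b.
Rearranging, Q_w = Q_r·(C_std − C_b)/(C_e − C_std) = 86·(0.031 − 0.00372) / (1.1 − 0.031) = 2.195 m³/s.
= 189.6 ML/d.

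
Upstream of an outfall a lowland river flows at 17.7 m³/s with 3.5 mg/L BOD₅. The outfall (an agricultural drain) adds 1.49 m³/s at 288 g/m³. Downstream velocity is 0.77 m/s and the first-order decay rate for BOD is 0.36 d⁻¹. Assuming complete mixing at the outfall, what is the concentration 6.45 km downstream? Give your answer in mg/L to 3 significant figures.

24.7 mg/L

After complete mixing, C₀ = (1.49·288 + 17.7·3.5) / 19.19 = 25.59 mg/L.
Travel time t = 6450 m / 0.77 m/s = 8377 s = 0.09695 d.
C = 25.59·exp(−0.36·0.09695) = 25.59·0.9657 = 24.71 mg/L.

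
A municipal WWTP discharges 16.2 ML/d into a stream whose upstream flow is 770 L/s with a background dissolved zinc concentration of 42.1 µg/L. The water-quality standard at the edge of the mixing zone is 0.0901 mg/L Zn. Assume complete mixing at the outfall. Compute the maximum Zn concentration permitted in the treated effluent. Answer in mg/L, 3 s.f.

16.2 ML/d = 0.1875 m³/s.
770 L/s = 0.77 m³/s.
42.1 µg/L = 0.0421 mg/L.
Mass balance: 0.0901·0.9575 = 0.1875·Cₑ + 0.77·0.0421.
Cₑ = (0.08627 − 0.03242) / 0.1875 = 0.2872 mg/L.

0.287 mg/L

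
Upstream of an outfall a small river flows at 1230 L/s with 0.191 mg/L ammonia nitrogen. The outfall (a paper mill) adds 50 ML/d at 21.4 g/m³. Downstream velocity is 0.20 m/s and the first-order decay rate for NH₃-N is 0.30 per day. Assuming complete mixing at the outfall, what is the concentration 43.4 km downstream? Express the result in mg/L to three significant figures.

3.28 mg/L

50 ML/d = 0.5787 m³/s.
1230 L/s = 1.23 m³/s.
After complete mixing, C₀ = (0.5787·21.4 + 1.23·0.191) / 1.809 = 6.977 mg/L.
Travel time t = 4.34e+04 m / 0.20 m/s = 2.17e+05 s = 2.512 d.
C = 6.977·exp(−0.30·2.512) = 6.977·0.4707 = 3.284 mg/L.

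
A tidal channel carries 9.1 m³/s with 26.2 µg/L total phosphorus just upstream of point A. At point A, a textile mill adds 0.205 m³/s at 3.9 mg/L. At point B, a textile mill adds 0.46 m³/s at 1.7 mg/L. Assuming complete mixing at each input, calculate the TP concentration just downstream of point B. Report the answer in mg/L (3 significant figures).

26.2 µg/L = 0.0262 mg/L.
After input A: C = (9.1·0.0262 + 0.205·3.9) / 9.305 = 0.1115 mg/L.
After input B: C = (9.305·0.1115 + 0.46·1.7) / 9.765 = 0.1864 mg/L.

0.186 mg/L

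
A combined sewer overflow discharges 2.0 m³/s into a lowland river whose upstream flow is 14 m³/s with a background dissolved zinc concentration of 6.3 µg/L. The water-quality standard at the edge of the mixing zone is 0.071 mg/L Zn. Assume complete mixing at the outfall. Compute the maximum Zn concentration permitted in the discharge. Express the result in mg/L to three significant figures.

0.524 mg/L

6.3 µg/L = 0.0063 mg/L.
Mass balance: 0.071·16 = 2·Cₑ + 14·0.0063.
Cₑ = (1.136 − 0.0882) / 2 = 0.5239 mg/L.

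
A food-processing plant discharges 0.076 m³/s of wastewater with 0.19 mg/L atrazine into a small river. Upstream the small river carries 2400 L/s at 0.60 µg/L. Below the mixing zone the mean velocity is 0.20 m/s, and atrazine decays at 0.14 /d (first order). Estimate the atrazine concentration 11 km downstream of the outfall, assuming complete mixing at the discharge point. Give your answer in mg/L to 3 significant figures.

2400 L/s = 2.4 m³/s.
0.60 µg/L = 0.0006 mg/L.
After complete mixing, C₀ = (0.076·0.19 + 2.4·0.0006) / 2.476 = 0.006414 mg/L.
Travel time t = 1.1e+04 m / 0.20 m/s = 5.5e+04 s = 0.6366 d.
C = 0.006414·exp(−0.14·0.6366) = 0.006414·0.9147 = 0.005867 mg/L.

0.00587 mg/L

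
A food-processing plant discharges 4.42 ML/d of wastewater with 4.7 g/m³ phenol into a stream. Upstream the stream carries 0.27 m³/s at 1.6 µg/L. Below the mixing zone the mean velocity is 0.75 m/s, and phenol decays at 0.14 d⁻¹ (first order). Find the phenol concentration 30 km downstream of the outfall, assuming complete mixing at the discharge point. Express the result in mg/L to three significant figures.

4.42 ML/d = 0.05116 m³/s.
1.6 µg/L = 0.0016 mg/L.
After complete mixing, C₀ = (0.05116·4.7 + 0.27·0.0016) / 0.3212 = 0.75 mg/L.
Travel time t = 3e+04 m / 0.75 m/s = 4e+04 s = 0.463 d.
C = 0.75·exp(−0.14·0.463) = 0.75·0.9372 = 0.7029 mg/L.

0.703 mg/L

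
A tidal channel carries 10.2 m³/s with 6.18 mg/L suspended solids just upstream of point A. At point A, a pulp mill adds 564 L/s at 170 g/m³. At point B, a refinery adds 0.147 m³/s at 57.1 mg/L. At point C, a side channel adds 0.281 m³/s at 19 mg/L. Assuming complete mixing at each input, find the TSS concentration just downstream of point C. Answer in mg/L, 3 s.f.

564 L/s = 0.564 m³/s.
After input A: C = (10.2·6.18 + 0.564·170) / 10.76 = 14.76 mg/L.
After input B: C = (10.76·14.76 + 0.147·57.1) / 10.91 = 15.33 mg/L.
After input C: C = (10.91·15.33 + 0.281·19) / 11.19 = 15.43 mg/L.

15.4 mg/L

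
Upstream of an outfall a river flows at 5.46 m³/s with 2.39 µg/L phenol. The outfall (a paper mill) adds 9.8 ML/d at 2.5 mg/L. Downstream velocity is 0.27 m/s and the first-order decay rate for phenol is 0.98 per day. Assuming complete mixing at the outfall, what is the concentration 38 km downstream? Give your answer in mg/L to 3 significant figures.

9.8 ML/d = 0.1134 m³/s.
2.39 µg/L = 0.00239 mg/L.
After complete mixing, C₀ = (0.1134·2.5 + 5.46·0.00239) / 5.573 = 0.05322 mg/L.
Travel time t = 3.8e+04 m / 0.27 m/s = 1.407e+05 s = 1.629 d.
C = 0.05322·exp(−0.98·1.629) = 0.05322·0.2026 = 0.01078 mg/L.

0.0108 mg/L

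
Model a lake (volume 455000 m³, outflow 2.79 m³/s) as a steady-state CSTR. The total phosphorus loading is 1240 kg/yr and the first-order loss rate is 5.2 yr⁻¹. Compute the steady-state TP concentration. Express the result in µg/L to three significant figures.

Outflow Q = 2.79 m³/s × 3.156e+07 s/yr = 8.805e+07 m³/yr.
Steady-state CSTR mass balance: W = Q·C + k·V·C, so C = W/(Q + kV).
Q + kV = 8.805e+07 + 5.2·455000 = 9.041e+07 m³/yr.
C = 1240/9.041e+07 = 1.372e-05 kg/m³ = 0.01372 mg/L = 13.72 µg/L.

13.7 µg/L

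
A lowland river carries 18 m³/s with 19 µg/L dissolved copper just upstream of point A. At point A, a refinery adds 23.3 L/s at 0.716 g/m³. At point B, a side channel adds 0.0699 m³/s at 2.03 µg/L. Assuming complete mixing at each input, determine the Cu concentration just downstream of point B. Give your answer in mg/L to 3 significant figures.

19 µg/L = 0.019 mg/L.
23.3 L/s = 0.0233 m³/s.
After input A: C = (18·0.019 + 0.0233·0.716) / 18.02 = 0.0199 mg/L.
2.03 µg/L = 0.00203 mg/L.
After input B: C = (18.02·0.0199 + 0.0699·0.00203) / 18.09 = 0.01983 mg/L.

0.0198 mg/L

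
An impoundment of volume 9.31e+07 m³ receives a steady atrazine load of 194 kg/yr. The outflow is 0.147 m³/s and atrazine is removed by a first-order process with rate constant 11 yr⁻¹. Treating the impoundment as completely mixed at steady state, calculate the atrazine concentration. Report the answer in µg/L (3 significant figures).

0.189 µg/L

Outflow Q = 0.147 m³/s × 3.156e+07 s/yr = 4.639e+06 m³/yr.
Steady-state CSTR mass balance: W = Q·C + k·V·C, so C = W/(Q + kV).
Q + kV = 4.639e+06 + 11·9.31e+07 = 1.029e+09 m³/yr.
C = 194/1.029e+09 = 1.886e-07 kg/m³ = 0.0001886 mg/L = 0.1886 µg/L.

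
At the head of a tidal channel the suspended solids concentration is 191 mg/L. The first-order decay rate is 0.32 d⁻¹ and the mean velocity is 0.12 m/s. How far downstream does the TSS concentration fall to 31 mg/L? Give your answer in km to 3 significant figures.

From C = C₀·e^(−kt), t = ln(C₀/C)/k = ln(191/31)/0.32 = 1.818/0.32 = 5.682 d.
Distance = v·t = 0.12 m/s × 4.909e+05 s = 5.891e+04 m = 58.91 km.

58.9 km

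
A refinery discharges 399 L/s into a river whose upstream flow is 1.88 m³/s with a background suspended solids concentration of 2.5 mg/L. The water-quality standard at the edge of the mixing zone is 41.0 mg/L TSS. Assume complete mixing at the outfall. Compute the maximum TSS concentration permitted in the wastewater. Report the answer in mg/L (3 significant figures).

399 L/s = 0.399 m³/s.
Mass balance: 41·2.279 = 0.399·Cₑ + 1.88·2.5.
Cₑ = (93.44 − 4.7) / 0.399 = 222.4 mg/L.

222 mg/L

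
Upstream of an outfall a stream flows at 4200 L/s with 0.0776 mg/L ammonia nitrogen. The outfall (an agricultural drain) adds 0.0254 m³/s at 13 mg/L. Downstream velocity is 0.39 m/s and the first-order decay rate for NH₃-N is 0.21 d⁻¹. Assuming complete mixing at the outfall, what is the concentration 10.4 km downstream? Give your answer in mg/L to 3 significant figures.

4200 L/s = 4.2 m³/s.
After complete mixing, C₀ = (0.0254·13 + 4.2·0.0776) / 4.225 = 0.1553 mg/L.
Travel time t = 1.04e+04 m / 0.39 m/s = 2.667e+04 s = 0.3086 d.
C = 0.1553·exp(−0.21·0.3086) = 0.1553·0.9372 = 0.1455 mg/L.

0.146 mg/L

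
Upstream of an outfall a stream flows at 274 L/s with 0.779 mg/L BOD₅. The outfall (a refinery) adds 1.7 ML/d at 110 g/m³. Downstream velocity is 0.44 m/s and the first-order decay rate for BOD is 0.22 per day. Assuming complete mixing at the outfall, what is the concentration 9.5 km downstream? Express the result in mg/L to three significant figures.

1.7 ML/d = 0.01968 m³/s.
274 L/s = 0.274 m³/s.
After complete mixing, C₀ = (0.01968·110 + 0.274·0.779) / 0.2937 = 8.097 mg/L.
Travel time t = 9500 m / 0.44 m/s = 2.159e+04 s = 0.2499 d.
C = 8.097·exp(−0.22·0.2499) = 8.097·0.9465 = 7.664 mg/L.

7.66 mg/L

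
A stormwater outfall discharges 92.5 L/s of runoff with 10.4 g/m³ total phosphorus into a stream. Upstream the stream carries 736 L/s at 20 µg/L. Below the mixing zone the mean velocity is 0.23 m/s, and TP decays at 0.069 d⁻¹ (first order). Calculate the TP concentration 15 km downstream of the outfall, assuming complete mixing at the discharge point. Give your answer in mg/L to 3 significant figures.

1.12 mg/L

92.5 L/s = 0.0925 m³/s.
736 L/s = 0.736 m³/s.
20 µg/L = 0.02 mg/L.
After complete mixing, C₀ = (0.0925·10.4 + 0.736·0.02) / 0.8285 = 1.179 mg/L.
Travel time t = 1.5e+04 m / 0.23 m/s = 6.522e+04 s = 0.7548 d.
C = 1.179·exp(−0.069·0.7548) = 1.179·0.9492 = 1.119 mg/L.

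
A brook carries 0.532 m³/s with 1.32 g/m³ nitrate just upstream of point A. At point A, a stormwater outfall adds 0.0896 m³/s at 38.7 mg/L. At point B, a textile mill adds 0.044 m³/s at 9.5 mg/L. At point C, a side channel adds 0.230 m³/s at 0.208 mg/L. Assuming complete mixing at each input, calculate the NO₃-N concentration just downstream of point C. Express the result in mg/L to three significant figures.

After input A: C = (0.532·1.32 + 0.0896·38.7) / 0.6216 = 6.708 mg/L.
After input B: C = (0.6216·6.708 + 0.044·9.5) / 0.6656 = 6.893 mg/L.
After input C: C = (0.6656·6.893 + 0.23·0.208) / 0.8956 = 5.176 mg/L.

5.18 mg/L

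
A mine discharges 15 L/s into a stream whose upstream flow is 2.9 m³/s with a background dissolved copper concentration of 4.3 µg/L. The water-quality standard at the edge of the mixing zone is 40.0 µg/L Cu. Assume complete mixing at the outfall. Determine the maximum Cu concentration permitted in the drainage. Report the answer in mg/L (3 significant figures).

15 L/s = 0.015 m³/s.
4.3 µg/L = 0.0043 mg/L.
40.0 µg/L = 0.04 mg/L.
Mass balance: 0.04·2.915 = 0.015·Cₑ + 2.9·0.0043.
Cₑ = (0.1166 − 0.01247) / 0.015 = 6.942 mg/L.

6.94 mg/L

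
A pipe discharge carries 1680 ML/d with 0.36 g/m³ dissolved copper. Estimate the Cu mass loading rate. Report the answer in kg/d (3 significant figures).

605 kg/d

1680 ML/d = 19.44 m³/s.
Mass flux = Q·C = 19.44 m³/s × 0.36 g/m³ = 7 g/s.
= 7 g/s × 86.4 = 604.8 kg/d.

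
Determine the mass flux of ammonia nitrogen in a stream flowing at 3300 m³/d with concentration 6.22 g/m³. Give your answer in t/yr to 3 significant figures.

7.50 t/yr

3300 m³/d = 0.03819 m³/s.
Mass flux = Q·C = 0.03819 m³/s × 6.22 g/m³ = 0.2376 g/s.
= 0.2376 g/s × 31.56 = 7.497 t/yr.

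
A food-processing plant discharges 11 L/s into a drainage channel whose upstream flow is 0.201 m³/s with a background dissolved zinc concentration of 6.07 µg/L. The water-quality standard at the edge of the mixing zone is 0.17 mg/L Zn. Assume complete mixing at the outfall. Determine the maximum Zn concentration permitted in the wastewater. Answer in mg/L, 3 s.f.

3.17 mg/L

11 L/s = 0.011 m³/s.
6.07 µg/L = 0.00607 mg/L.
Mass balance: 0.17·0.212 = 0.011·Cₑ + 0.201·0.00607.
Cₑ = (0.03604 − 0.00122) / 0.011 = 3.165 mg/L.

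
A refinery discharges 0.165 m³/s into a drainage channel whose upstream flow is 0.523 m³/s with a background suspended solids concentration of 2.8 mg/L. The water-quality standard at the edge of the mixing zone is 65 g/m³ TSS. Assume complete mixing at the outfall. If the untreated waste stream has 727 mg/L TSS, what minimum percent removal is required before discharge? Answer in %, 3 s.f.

63.9 %

Mass balance: 65·0.688 = 0.165·Cₑ + 0.523·2.8.
Cₑ = (44.72 − 1.464) / 0.165 = 262.2 mg/L.
Required removal = 1 − 262.2/727 = 63.94 %.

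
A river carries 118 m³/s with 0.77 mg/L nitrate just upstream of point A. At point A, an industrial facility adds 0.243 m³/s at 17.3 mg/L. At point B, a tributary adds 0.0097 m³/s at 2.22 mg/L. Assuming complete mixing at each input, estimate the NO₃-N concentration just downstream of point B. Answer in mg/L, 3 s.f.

0.804 mg/L

After input A: C = (118·0.77 + 0.243·17.3) / 118.2 = 0.804 mg/L.
After input B: C = (118.2·0.804 + 0.0097·2.22) / 118.3 = 0.8041 mg/L.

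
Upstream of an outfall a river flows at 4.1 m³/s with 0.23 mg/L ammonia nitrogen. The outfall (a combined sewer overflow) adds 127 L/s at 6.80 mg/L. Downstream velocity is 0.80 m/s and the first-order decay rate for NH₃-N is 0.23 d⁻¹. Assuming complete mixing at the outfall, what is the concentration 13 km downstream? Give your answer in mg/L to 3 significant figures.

127 L/s = 0.127 m³/s.
After complete mixing, C₀ = (0.127·6.8 + 4.1·0.23) / 4.227 = 0.4274 mg/L.
Travel time t = 1.3e+04 m / 0.80 m/s = 1.625e+04 s = 0.1881 d.
C = 0.4274·exp(−0.23·0.1881) = 0.4274·0.9577 = 0.4093 mg/L.

0.409 mg/L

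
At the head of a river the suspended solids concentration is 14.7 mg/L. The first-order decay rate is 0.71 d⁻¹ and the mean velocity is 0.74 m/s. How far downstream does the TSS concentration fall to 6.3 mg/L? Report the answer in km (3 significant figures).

From C = C₀·e^(−kt), t = ln(C₀/C)/k = ln(14.7/6.3)/0.71 = 0.8473/0.71 = 1.193 d.
Distance = v·t = 0.74 m/s × 1.031e+05 s = 7.63e+04 m = 76.3 km.

76.3 km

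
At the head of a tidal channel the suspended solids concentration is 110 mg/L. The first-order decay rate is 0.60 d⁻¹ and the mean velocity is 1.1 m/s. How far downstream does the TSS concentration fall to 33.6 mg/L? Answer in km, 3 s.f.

From C = C₀·e^(−kt), t = ln(C₀/C)/k = ln(110/33.6)/0.60 = 1.186/0.60 = 1.977 d.
Distance = v·t = 1.1 m/s × 1.708e+05 s = 1.879e+05 m = 187.9 km.

188 km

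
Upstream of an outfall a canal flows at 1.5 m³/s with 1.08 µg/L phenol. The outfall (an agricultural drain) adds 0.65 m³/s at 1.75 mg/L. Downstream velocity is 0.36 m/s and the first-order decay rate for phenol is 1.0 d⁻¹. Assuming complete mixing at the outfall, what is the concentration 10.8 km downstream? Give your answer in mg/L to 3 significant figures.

0.374 mg/L

1.08 µg/L = 0.00108 mg/L.
After complete mixing, C₀ = (0.65·1.75 + 1.5·0.00108) / 2.15 = 0.5298 mg/L.
Travel time t = 1.08e+04 m / 0.36 m/s = 3e+04 s = 0.3472 d.
C = 0.5298·exp(−1.0·0.3472) = 0.5298·0.7066 = 0.3744 mg/L.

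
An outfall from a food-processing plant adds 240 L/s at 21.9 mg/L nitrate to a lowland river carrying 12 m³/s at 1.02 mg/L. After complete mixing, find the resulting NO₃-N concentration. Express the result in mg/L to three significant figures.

240 L/s = 0.24 m³/s.
Flow-weighted mixing gives C = (0.24·21.9 + 12·1.02) / (0.24 + 12) = 17.5/12.24 = 1.429 mg/L.

1.43 mg/L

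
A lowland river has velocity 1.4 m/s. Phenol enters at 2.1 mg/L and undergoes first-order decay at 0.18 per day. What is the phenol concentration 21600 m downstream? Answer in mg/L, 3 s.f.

2.03 mg/L

Travel time t = 21600 m / 1.4 m/s = 2.16e+04/1.4 = 1.543e+04 s = 0.1786 d.
First-order decay: C = 2.1·exp(−0.18·0.1786) = 2.1·0.9684 = 2.034 mg/L.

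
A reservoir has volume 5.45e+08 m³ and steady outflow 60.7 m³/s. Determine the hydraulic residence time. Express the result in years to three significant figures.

0.285 yr

Q = 60.7 m³/s × 3.156e+07 s/yr = 1.916e+09 m³/yr.
Hydraulic residence time τ = V/Q = 5.45e+08/1.916e+09 = 0.2845 yr.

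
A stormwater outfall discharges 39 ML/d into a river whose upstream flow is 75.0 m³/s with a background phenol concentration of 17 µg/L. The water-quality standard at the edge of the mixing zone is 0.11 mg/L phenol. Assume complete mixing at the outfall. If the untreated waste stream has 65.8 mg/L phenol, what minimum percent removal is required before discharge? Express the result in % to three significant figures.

39 ML/d = 0.4514 m³/s.
17 µg/L = 0.017 mg/L.
Mass balance: 0.11·75.45 = 0.4514·Cₑ + 75·0.017.
Cₑ = (8.3 − 1.275) / 0.4514 = 15.56 mg/L.
Required removal = 1 − 15.56/65.8 = 76.35 %.

76.3 %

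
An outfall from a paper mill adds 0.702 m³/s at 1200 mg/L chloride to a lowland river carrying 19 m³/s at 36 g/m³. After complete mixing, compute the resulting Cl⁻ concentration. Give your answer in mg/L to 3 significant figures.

Conservation of mass across the mixing zone: C = (0.702·1200 + 19·36) / (0.702 + 19) = 1526/19.7 = 77.47 mg/L.

77.5 mg/L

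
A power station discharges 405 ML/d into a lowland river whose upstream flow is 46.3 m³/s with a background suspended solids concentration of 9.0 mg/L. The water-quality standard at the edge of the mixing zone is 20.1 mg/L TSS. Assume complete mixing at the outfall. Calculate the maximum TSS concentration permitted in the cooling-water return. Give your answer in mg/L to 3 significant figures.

130 mg/L

405 ML/d = 4.688 m³/s.
Mass balance: 20.1·50.99 = 4.688·Cₑ + 46.3·9.
Cₑ = (1025 − 416.7) / 4.688 = 129.7 mg/L.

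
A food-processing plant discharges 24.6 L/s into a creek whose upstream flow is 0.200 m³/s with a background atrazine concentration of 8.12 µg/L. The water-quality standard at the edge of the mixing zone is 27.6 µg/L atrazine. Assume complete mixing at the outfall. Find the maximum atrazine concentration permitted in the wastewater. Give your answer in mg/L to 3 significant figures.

24.6 L/s = 0.0246 m³/s.
8.12 µg/L = 0.00812 mg/L.
27.6 µg/L = 0.0276 mg/L.
Mass balance: 0.0276·0.2246 = 0.0246·Cₑ + 0.2·0.00812.
Cₑ = (0.006199 − 0.001624) / 0.0246 = 0.186 mg/L.

0.186 mg/L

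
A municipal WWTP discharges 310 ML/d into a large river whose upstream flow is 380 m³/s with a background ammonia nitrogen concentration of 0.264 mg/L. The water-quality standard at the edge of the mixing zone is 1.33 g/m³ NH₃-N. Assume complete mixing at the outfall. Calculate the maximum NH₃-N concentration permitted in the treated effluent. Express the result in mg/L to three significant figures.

310 ML/d = 3.588 m³/s.
Mass balance: 1.33·383.6 = 3.588·Cₑ + 380·0.264.
Cₑ = (510.2 − 100.3) / 3.588 = 114.2 mg/L.

114 mg/L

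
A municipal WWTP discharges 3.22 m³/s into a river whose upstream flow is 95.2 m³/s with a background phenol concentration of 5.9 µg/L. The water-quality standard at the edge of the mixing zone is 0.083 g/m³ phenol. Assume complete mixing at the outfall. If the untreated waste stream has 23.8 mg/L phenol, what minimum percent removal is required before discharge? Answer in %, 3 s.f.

90.1 %

5.9 µg/L = 0.0059 mg/L.
Mass balance: 0.083·98.42 = 3.22·Cₑ + 95.2·0.0059.
Cₑ = (8.169 − 0.5617) / 3.22 = 2.362 mg/L.
Required removal = 1 − 2.362/23.8 = 90.07 %.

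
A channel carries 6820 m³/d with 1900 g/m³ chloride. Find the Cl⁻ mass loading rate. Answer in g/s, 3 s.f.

150 g/s

6820 m³/d = 0.07894 m³/s.
Mass flux = Q·C = 0.07894 m³/s × 1900 g/m³ = 150 g/s.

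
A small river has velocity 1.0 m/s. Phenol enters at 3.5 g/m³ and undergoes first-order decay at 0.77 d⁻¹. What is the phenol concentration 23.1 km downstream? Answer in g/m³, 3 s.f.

Travel time t = 23.1 km / 1.0 m/s = 2.31e+04/1.0 = 2.31e+04 s = 0.2674 d.
First-order decay: C = 3.5·exp(−0.77·0.2674) = 3.5·0.8139 = 2.849 g/m³.

2.85 g/m³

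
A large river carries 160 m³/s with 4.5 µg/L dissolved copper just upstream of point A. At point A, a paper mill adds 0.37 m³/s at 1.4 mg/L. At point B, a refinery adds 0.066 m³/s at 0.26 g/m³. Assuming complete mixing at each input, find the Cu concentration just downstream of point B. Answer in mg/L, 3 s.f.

4.5 µg/L = 0.0045 mg/L.
After input A: C = (160·0.0045 + 0.37·1.4) / 160.4 = 0.00772 mg/L.
After input B: C = (160.4·0.00772 + 0.066·0.26) / 160.4 = 0.007823 mg/L.

0.00782 mg/L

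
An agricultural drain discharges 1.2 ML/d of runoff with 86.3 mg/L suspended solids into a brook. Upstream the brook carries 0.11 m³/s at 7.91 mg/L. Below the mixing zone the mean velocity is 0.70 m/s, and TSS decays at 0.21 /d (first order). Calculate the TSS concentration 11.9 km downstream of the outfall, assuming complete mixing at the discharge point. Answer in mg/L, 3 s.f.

16.0 mg/L

1.2 ML/d = 0.01389 m³/s.
After complete mixing, C₀ = (0.01389·86.3 + 0.11·7.91) / 0.1239 = 16.7 mg/L.
Travel time t = 1.19e+04 m / 0.70 m/s = 1.7e+04 s = 0.1968 d.
C = 16.7·exp(−0.21·0.1968) = 16.7·0.9595 = 16.02 mg/L.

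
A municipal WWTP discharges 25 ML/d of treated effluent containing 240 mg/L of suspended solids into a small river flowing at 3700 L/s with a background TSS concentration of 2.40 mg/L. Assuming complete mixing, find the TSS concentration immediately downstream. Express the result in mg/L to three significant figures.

19.6 mg/L

25 ML/d = 0.2894 m³/s.
3700 L/s = 3.7 m³/s.
Flow-weighted mixing gives C = (0.2894·240 + 3.7·2.4) / (0.2894 + 3.7) = 78.32/3.989 = 19.63 mg/L.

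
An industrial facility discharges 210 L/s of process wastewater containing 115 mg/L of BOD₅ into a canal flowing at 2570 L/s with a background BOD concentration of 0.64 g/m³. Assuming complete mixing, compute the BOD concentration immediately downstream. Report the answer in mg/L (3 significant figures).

9.28 mg/L

210 L/s = 0.21 m³/s.
2570 L/s = 2.57 m³/s.
Conservation of mass across the mixing zone: C = (0.21·115 + 2.57·0.64) / (0.21 + 2.57) = 25.79/2.78 = 9.279 mg/L.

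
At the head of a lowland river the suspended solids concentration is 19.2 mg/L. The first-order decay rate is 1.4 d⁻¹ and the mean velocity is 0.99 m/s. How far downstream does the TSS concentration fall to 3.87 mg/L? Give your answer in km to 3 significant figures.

97.9 km

From C = C₀·e^(−kt), t = ln(C₀/C)/k = ln(19.2/3.87)/1.4 = 1.602/1.4 = 1.144 d.
Distance = v·t = 0.99 m/s × 9.885e+04 s = 9.786e+04 m = 97.86 km.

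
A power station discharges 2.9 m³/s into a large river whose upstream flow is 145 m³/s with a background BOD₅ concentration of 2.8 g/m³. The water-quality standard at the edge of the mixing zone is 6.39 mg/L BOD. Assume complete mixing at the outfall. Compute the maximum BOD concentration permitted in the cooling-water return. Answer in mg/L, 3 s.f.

186 mg/L

Mass balance: 6.39·147.9 = 2.9·Cₑ + 145·2.8.
Cₑ = (945.1 − 406) / 2.9 = 185.9 mg/L.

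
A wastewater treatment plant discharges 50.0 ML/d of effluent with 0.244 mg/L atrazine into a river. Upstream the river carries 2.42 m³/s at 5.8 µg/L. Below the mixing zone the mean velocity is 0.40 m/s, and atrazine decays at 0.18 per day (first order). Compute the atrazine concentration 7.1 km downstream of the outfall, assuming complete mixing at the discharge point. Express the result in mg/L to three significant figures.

50.0 ML/d = 0.5787 m³/s.
5.8 µg/L = 0.0058 mg/L.
After complete mixing, C₀ = (0.5787·0.244 + 2.42·0.0058) / 2.999 = 0.05177 mg/L.
Travel time t = 7100 m / 0.40 m/s = 1.775e+04 s = 0.2054 d.
C = 0.05177·exp(−0.18·0.2054) = 0.05177·0.9637 = 0.04989 mg/L.

0.0499 mg/L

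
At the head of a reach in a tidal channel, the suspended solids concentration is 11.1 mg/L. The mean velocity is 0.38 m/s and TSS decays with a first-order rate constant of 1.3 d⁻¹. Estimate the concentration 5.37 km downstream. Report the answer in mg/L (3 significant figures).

Travel time t = 5.37 km / 0.38 m/s = 5370/0.38 = 1.413e+04 s = 0.1636 d.
First-order decay: C = 11.1·exp(−1.3·0.1636) = 11.1·0.8085 = 8.974 mg/L.

8.97 mg/L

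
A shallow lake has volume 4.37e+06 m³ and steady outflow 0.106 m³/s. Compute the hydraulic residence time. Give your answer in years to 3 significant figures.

Q = 0.106 m³/s × 3.156e+07 s/yr = 3.345e+06 m³/yr.
Hydraulic residence time τ = V/Q = 4.37e+06/3.345e+06 = 1.306 yr.

1.31 yr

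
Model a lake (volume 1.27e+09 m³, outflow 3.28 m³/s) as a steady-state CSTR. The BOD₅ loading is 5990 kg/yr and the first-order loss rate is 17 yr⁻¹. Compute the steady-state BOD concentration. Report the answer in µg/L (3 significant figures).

Outflow Q = 3.28 m³/s × 3.156e+07 s/yr = 1.035e+08 m³/yr.
Steady-state CSTR mass balance: W = Q·C + k·V·C, so C = W/(Q + kV).
Q + kV = 1.035e+08 + 17·1.27e+09 = 2.169e+10 m³/yr.
C = 5990/2.169e+10 = 2.761e-07 kg/m³ = 0.0002761 mg/L = 0.2761 µg/L.

0.276 µg/L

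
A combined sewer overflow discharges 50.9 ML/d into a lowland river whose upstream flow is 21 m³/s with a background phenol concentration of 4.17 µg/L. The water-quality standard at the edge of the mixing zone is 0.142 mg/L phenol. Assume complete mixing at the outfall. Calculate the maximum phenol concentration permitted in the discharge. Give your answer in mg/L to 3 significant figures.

50.9 ML/d = 0.5891 m³/s.
4.17 µg/L = 0.00417 mg/L.
Mass balance: 0.142·21.59 = 0.5891·Cₑ + 21·0.00417.
Cₑ = (3.066 − 0.08757) / 0.5891 = 5.055 mg/L.

5.06 mg/L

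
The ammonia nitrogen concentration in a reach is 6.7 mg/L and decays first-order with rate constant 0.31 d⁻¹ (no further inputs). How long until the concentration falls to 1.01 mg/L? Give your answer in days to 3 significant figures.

t = ln(C₀/C)/k = ln(6.7/1.01)/0.31 = 1.892/0.31 = 6.104 d.

6.10 d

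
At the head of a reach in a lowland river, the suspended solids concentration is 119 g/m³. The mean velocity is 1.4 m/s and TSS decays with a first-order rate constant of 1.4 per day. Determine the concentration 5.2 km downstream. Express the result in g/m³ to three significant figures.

112 g/m³

Travel time t = 5.2 km / 1.4 m/s = 5200/1.4 = 3714 s = 0.04299 d.
First-order decay: C = 119·exp(−1.4·0.04299) = 119·0.9416 = 112 g/m³.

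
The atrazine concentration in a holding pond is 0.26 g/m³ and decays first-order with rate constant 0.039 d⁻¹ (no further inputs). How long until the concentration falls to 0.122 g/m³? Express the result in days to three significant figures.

t = ln(C₀/C)/k = ln(0.26/0.122)/0.039 = 0.7567/0.039 = 19.4 d.

19.4 d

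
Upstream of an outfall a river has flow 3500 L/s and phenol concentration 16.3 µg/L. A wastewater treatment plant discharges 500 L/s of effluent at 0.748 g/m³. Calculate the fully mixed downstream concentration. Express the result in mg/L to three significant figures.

500 L/s = 0.5 m³/s.
3500 L/s = 3.5 m³/s.
16.3 µg/L = 0.0163 mg/L.
By mass balance at complete mixing, C = (0.5·0.748 + 3.5·0.0163) / (0.5 + 3.5) = 0.431/4 = 0.1078 mg/L.

0.108 mg/L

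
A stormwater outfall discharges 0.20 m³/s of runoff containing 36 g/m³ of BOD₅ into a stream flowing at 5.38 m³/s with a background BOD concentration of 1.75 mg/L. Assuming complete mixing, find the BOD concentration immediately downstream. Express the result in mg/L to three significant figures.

Flow-weighted mixing gives C = (0.2·36 + 5.38·1.75) / (0.2 + 5.38) = 16.61/5.58 = 2.978 mg/L.

2.98 mg/L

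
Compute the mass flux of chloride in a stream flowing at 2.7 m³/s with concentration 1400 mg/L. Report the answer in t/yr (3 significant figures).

Mass flux = Q·C = 2.7 m³/s × 1400 g/m³ = 3780 g/s.
= 3780 g/s × 31.56 = 1.193e+05 t/yr.

119000 t/yr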